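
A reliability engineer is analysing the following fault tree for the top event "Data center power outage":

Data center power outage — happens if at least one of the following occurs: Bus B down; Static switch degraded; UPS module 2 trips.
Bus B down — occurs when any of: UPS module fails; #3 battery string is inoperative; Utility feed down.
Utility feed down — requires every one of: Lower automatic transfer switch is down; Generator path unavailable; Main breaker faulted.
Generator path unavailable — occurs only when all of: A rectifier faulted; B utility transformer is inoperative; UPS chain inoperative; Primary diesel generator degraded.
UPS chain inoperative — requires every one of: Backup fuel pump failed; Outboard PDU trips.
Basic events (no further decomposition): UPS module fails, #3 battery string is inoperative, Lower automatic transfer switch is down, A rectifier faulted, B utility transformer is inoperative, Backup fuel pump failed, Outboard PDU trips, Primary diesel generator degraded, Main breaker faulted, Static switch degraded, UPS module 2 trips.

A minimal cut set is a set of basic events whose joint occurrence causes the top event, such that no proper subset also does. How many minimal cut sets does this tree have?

5

UPS chain inoperative [AND]: one cut set from each child combined → 1 × 1 = 1 cut set(s).
Generator path unavailable [AND]: one cut set from each child combined → 1 × 1 × 1 × 1 = 1 cut set(s).
Utility feed down [AND]: one cut set from each child combined → 1 × 1 × 1 = 1 cut set(s).
Bus B down [OR]: union of children's cut sets → 3 cut set(s).
Data center power outage [OR]: union of children's cut sets → 5 cut set(s).
Minimal cut sets: {UPS module fails}; {#3 battery string is inoperative}; {A rectifier faulted, B utility transformer is inoperative, Backup fuel pump failed, Lower automatic transfer switch is down, Main breaker faulted, Outboard PDU trips, Primary diesel generator degraded}; {Static switch degraded}; {UPS module 2 trips}.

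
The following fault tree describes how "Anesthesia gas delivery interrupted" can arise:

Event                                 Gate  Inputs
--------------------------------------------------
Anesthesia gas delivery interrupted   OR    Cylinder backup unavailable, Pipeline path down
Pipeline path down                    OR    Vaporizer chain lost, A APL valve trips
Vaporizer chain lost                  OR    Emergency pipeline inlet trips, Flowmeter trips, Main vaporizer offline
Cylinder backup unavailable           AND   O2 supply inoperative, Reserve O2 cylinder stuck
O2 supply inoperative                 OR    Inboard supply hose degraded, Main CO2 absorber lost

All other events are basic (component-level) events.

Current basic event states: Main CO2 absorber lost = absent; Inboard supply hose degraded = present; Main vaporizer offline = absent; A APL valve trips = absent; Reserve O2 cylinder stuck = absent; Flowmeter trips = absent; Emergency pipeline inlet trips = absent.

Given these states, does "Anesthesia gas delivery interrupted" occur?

O2 supply inoperative [OR]: Inboard supply hose degraded=occurs, Main CO2 absorber lost=not → at least one input occurs → occurs.
Cylinder backup unavailable [AND]: O2 supply inoperative=occurs, Reserve O2 cylinder stuck=not → not all inputs occur → does not occur.
Vaporizer chain lost [OR]: Emergency pipeline inlet trips=not, Flowmeter trips=not, Main vaporizer offline=not → no input occurs → does not occur.
Pipeline path down [OR]: Vaporizer chain lost=not, A APL valve trips=not → no input occurs → does not occur.
Anesthesia gas delivery interrupted [OR]: Cylinder backup unavailable=not, Pipeline path down=not → no input occurs → does not occur.

No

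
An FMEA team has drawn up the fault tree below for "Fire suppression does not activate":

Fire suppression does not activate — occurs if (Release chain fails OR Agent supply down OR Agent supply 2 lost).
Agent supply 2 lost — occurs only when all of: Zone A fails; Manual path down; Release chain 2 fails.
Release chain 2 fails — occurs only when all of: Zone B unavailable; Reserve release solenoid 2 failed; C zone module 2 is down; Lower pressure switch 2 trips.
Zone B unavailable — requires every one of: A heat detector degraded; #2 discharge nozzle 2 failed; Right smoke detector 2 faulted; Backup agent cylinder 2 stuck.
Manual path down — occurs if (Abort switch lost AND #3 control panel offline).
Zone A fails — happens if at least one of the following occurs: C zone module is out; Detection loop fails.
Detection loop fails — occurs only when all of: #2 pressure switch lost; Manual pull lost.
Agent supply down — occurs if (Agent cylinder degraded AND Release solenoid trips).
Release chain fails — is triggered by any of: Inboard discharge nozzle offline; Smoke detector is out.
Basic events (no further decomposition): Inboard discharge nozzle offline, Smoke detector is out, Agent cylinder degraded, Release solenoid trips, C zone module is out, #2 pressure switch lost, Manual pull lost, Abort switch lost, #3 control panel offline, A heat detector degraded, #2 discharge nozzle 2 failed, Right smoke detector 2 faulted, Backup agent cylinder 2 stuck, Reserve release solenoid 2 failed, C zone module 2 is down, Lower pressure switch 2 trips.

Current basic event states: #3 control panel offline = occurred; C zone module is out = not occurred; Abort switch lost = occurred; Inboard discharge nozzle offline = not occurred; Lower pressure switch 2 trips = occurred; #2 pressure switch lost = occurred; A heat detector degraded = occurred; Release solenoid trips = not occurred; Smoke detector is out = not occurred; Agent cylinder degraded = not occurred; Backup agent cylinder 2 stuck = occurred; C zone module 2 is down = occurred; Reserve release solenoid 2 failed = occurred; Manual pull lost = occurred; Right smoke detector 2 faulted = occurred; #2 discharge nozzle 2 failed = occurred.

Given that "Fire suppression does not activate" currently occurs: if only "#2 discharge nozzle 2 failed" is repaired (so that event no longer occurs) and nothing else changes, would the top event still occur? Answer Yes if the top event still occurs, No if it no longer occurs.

Counterfactual: set "#2 discharge nozzle 2 failed" to not occurred.
Release chain fails [OR]: Inboard discharge nozzle offline=not, Smoke detector is out=not → no input occurs → does not occur.
Agent supply down [AND]: Agent cylinder degraded=not, Release solenoid trips=not → not all inputs occur → does not occur.
Detection loop fails [AND]: #2 pressure switch lost=occurs, Manual pull lost=occurs → all inputs occur → occurs.
Zone A fails [OR]: C zone module is out=not, Detection loop fails=occurs → at least one input occurs → occurs.
Manual path down [AND]: Abort switch lost=occurs, #3 control panel offline=occurs → all inputs occur → occurs.
Zone B unavailable [AND]: A heat detector degraded=occurs, #2 discharge nozzle 2 failed=not, Right smoke detector 2 faulted=occurs, Backup agent cylinder 2 stuck=occurs → not all inputs occur → does not occur.
Release chain 2 fails [AND]: Zone B unavailable=not, Reserve release solenoid 2 failed=occurs, C zone module 2 is down=occurs, Lower pressure switch 2 trips=occurs → not all inputs occur → does not occur.
Agent supply 2 lost [AND]: Zone A fails=occurs, Manual path down=occurs, Release chain 2 fails=not → not all inputs occur → does not occur.
Fire suppression does not activate [OR]: Release chain fails=not, Agent supply down=not, Agent supply 2 lost=not → no input occurs → does not occur.

No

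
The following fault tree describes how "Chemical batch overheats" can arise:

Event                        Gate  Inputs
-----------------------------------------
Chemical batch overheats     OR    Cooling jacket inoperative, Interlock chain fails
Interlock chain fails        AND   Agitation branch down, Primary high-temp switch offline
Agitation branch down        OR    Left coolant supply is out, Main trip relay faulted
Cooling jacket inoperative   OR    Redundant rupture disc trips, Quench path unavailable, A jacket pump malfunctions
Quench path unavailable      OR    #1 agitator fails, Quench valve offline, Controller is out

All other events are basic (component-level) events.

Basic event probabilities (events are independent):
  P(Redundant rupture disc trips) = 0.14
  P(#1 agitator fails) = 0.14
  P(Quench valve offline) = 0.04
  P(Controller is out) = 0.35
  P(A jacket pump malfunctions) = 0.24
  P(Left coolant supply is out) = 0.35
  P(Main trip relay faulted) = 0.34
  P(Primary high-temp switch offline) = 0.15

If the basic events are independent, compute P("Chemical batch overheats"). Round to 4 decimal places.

0.6793

P(Quench path unavailable) [OR] = 1 − (1−0.14) × (1−0.04) × (1−0.35) = 0.463360
P(Cooling jacket inoperative) [OR] = 1 − (1−0.14) × (1−0.463360) × (1−0.24) = 0.649252
P(Agitation branch down) [OR] = 1 − (1−0.35) × (1−0.34) = 0.571000
P(Interlock chain fails) [AND] = 0.571000 × 0.15 = 0.085650
P(Chemical batch overheats) [OR] = 1 − (1−0.649252) × (1−0.085650) = 0.679294
Rounded to 4 decimal places: P(Chemical batch overheats) ≈ 0.6793.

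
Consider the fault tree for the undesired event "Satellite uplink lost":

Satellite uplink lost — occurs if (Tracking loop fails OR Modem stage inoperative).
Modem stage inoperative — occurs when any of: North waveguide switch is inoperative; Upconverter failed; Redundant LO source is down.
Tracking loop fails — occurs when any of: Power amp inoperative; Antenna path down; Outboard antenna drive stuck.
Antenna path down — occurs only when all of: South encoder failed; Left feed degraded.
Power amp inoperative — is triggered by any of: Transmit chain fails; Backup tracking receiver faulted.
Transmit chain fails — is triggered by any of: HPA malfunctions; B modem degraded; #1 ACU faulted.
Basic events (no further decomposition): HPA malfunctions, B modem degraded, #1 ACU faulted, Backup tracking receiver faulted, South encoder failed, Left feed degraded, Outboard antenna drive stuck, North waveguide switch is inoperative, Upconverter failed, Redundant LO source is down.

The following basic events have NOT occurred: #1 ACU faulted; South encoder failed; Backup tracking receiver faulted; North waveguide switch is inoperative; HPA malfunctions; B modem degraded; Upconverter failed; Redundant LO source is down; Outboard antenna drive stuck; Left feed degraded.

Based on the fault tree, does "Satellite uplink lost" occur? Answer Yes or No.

No

Transmit chain fails [OR]: HPA malfunctions=not, B modem degraded=not, #1 ACU faulted=not → no input occurs → does not occur.
Power amp inoperative [OR]: Transmit chain fails=not, Backup tracking receiver faulted=not → no input occurs → does not occur.
Antenna path down [AND]: South encoder failed=not, Left feed degraded=not → not all inputs occur → does not occur.
Tracking loop fails [OR]: Power amp inoperative=not, Antenna path down=not, Outboard antenna drive stuck=not → no input occurs → does not occur.
Modem stage inoperative [OR]: North waveguide switch is inoperative=not, Upconverter failed=not, Redundant LO source is down=not → no input occurs → does not occur.
Satellite uplink lost [OR]: Tracking loop fails=not, Modem stage inoperative=not → no input occurs → does not occur.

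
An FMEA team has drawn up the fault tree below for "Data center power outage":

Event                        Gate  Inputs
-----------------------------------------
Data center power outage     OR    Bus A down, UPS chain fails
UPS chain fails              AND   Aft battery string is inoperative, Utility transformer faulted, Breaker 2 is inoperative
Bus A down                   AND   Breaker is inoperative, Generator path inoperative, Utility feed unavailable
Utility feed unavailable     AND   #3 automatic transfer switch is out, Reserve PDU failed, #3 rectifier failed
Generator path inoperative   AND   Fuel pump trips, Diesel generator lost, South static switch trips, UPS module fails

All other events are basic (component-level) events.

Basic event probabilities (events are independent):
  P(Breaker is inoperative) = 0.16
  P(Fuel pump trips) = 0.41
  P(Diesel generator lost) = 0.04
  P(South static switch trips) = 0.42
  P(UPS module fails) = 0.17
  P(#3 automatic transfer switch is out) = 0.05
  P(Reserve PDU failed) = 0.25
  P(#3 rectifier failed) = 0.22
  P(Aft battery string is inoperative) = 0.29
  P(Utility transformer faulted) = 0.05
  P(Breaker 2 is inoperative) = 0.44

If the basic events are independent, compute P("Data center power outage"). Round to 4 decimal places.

0.0064

P(Generator path inoperative) [AND] = 0.41 × 0.04 × 0.42 × 0.17 = 0.001171
P(Utility feed unavailable) [AND] = 0.05 × 0.25 × 0.22 = 0.002750
P(Bus A down) [AND] = 0.16 × 0.001171 × 0.002750 = 0.000001
P(UPS chain fails) [AND] = 0.29 × 0.05 × 0.44 = 0.006380
P(Data center power outage) [OR] = 1 − (1−0.000001) × (1−0.006380) = 0.006381
Rounded to 4 decimal places: P(Data center power outage) ≈ 0.0064.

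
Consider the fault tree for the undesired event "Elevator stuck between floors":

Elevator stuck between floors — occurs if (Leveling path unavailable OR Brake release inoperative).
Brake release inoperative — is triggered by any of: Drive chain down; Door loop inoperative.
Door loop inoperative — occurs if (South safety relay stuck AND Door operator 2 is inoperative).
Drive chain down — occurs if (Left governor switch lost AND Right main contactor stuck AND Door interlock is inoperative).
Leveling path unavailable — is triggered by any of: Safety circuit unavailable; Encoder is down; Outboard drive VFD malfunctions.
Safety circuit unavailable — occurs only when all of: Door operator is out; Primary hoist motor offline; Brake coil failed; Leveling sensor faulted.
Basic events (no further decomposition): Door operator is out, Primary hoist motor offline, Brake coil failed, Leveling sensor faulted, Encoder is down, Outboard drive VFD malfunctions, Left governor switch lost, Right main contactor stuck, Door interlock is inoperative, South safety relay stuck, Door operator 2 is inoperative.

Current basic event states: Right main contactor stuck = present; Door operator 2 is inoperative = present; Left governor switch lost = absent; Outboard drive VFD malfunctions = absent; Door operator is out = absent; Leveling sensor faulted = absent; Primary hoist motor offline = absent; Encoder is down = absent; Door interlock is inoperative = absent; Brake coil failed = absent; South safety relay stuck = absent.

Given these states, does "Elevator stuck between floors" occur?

Safety circuit unavailable [AND]: Door operator is out=not, Primary hoist motor offline=not, Brake coil failed=not, Leveling sensor faulted=not → not all inputs occur → does not occur.
Leveling path unavailable [OR]: Safety circuit unavailable=not, Encoder is down=not, Outboard drive VFD malfunctions=not → no input occurs → does not occur.
Drive chain down [AND]: Left governor switch lost=not, Right main contactor stuck=occurs, Door interlock is inoperative=not → not all inputs occur → does not occur.
Door loop inoperative [AND]: South safety relay stuck=not, Door operator 2 is inoperative=occurs → not all inputs occur → does not occur.
Brake release inoperative [OR]: Drive chain down=not, Door loop inoperative=not → no input occurs → does not occur.
Elevator stuck between floors [OR]: Leveling path unavailable=not, Brake release inoperative=not → no input occurs → does not occur.

No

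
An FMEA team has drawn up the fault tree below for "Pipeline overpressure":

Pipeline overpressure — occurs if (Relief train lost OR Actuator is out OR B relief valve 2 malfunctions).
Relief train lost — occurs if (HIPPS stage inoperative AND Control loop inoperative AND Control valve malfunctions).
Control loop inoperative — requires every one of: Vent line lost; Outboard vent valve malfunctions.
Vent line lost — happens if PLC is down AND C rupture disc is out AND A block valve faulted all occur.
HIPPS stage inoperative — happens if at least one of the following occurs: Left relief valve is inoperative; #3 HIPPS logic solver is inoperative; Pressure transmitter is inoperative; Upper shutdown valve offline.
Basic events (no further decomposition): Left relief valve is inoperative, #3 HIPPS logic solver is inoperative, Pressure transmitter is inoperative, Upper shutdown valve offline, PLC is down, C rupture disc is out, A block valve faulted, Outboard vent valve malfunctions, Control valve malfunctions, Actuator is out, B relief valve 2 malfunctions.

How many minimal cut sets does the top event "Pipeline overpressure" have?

6

HIPPS stage inoperative [OR]: union of children's cut sets → 4 cut set(s).
Vent line lost [AND]: one cut set from each child combined → 1 × 1 × 1 = 1 cut set(s).
Control loop inoperative [AND]: one cut set from each child combined → 1 × 1 = 1 cut set(s).
Relief train lost [AND]: one cut set from each child combined → 4 × 1 × 1 = 4 cut set(s).
Pipeline overpressure [OR]: union of children's cut sets → 6 cut set(s).
Minimal cut sets: {A block valve faulted, C rupture disc is out, Control valve malfunctions, Left relief valve is inoperative, Outboard vent valve malfunctions, PLC is down}; {#3 HIPPS logic solver is inoperative, A block valve faulted, C rupture disc is out, Control valve malfunctions, Outboard vent valve malfunctions, PLC is down}; {A block valve faulted, C rupture disc is out, Control valve malfunctions, Outboard vent valve malfunctions, PLC is down, Pressure transmitter is inoperative}; {A block valve faulted, C rupture disc is out, Control valve malfunctions, Outboard vent valve malfunctions, PLC is down, Upper shutdown valve offline}; {Actuator is out}; {B relief valve 2 malfunctions}.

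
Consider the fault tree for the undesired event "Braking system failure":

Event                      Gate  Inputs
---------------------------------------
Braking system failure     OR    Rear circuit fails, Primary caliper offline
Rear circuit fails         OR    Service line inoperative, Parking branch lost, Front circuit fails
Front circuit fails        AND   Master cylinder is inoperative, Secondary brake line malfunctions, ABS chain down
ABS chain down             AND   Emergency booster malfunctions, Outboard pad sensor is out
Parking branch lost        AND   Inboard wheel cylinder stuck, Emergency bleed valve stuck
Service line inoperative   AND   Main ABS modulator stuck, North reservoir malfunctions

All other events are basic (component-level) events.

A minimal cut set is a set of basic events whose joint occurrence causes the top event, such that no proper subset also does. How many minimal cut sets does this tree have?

Service line inoperative [AND]: one cut set from each child combined → 1 × 1 = 1 cut set(s).
Parking branch lost [AND]: one cut set from each child combined → 1 × 1 = 1 cut set(s).
ABS chain down [AND]: one cut set from each child combined → 1 × 1 = 1 cut set(s).
Front circuit fails [AND]: one cut set from each child combined → 1 × 1 × 1 = 1 cut set(s).
Rear circuit fails [OR]: union of children's cut sets → 3 cut set(s).
Braking system failure [OR]: union of children's cut sets → 4 cut set(s).
Minimal cut sets: {Main ABS modulator stuck, North reservoir malfunctions}; {Emergency bleed valve stuck, Inboard wheel cylinder stuck}; {Emergency booster malfunctions, Master cylinder is inoperative, Outboard pad sensor is out, Secondary brake line malfunctions}; {Primary caliper offline}.

4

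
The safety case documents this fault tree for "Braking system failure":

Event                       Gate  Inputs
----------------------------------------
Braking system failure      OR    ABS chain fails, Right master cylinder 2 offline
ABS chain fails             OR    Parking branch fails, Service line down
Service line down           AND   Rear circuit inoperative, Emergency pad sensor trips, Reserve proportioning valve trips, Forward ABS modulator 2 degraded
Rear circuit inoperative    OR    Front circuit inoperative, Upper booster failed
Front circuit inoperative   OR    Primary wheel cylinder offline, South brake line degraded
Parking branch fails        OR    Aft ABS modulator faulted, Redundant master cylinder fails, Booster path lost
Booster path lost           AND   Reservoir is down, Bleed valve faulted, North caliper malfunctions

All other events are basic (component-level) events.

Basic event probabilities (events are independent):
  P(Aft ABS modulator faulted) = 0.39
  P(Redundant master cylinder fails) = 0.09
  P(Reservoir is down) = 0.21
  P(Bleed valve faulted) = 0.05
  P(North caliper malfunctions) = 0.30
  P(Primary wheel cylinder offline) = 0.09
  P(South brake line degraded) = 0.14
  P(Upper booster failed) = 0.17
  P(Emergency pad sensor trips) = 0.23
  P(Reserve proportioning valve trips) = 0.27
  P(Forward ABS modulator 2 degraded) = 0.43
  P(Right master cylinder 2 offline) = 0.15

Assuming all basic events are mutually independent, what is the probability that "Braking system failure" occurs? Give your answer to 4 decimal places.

0.5341

P(Booster path lost) [AND] = 0.21 × 0.05 × 0.30 = 0.003150
P(Parking branch fails) [OR] = 1 − (1−0.39) × (1−0.09) × (1−0.003150) = 0.446649
P(Front circuit inoperative) [OR] = 1 − (1−0.09) × (1−0.14) = 0.217400
P(Rear circuit inoperative) [OR] = 1 − (1−0.217400) × (1−0.17) = 0.350442
P(Service line down) [AND] = 0.350442 × 0.23 × 0.27 × 0.43 = 0.009358
P(ABS chain fails) [OR] = 1 − (1−0.446649) × (1−0.009358) = 0.451827
P(Braking system failure) [OR] = 1 − (1−0.451827) × (1−0.15) = 0.534053
Rounded to 4 decimal places: P(Braking system failure) ≈ 0.5341.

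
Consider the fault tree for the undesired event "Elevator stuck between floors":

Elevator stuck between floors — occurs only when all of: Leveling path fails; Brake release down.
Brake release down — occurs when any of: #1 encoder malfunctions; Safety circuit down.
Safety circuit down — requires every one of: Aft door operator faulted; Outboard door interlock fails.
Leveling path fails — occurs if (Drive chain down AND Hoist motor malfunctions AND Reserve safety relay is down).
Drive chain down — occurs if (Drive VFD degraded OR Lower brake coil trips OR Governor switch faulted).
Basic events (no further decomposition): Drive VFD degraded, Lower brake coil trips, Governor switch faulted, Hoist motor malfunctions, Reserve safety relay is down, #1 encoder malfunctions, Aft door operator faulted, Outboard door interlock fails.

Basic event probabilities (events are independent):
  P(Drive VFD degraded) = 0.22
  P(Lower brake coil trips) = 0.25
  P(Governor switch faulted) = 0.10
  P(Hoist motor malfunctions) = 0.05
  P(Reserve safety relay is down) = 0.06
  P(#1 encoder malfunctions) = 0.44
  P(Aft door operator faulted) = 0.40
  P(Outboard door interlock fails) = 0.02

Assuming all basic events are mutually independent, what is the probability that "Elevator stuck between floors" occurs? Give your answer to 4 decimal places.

P(Drive chain down) [OR] = 1 − (1−0.22) × (1−0.25) × (1−0.10) = 0.473500
P(Leveling path fails) [AND] = 0.473500 × 0.05 × 0.06 = 0.001421
P(Safety circuit down) [AND] = 0.40 × 0.02 = 0.008000
P(Brake release down) [OR] = 1 − (1−0.44) × (1−0.008000) = 0.444480
P(Elevator stuck between floors) [AND] = 0.001421 × 0.444480 = 0.000632
Rounded to 4 decimal places: P(Elevator stuck between floors) ≈ 0.0006.

0.0006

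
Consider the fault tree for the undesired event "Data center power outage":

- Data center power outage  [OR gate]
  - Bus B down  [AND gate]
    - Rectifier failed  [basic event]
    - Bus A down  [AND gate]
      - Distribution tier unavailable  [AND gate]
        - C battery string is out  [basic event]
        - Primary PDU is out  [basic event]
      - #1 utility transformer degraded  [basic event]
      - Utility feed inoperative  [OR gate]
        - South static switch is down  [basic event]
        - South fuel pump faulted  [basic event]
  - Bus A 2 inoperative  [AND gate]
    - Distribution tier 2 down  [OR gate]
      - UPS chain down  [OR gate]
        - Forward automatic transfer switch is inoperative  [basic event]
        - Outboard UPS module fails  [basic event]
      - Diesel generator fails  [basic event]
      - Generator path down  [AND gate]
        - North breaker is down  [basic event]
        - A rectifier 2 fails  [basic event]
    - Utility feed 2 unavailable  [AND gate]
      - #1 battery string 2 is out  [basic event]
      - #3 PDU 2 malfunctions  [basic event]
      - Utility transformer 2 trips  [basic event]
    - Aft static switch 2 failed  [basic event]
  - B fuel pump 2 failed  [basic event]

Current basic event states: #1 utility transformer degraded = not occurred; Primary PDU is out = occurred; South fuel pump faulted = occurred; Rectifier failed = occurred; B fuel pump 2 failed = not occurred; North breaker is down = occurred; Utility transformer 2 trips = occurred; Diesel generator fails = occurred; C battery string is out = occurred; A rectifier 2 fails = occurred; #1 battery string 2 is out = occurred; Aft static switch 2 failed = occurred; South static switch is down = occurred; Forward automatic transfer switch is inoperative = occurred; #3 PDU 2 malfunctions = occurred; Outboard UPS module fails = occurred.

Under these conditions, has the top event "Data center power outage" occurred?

Distribution tier unavailable [AND]: C battery string is out=occurs, Primary PDU is out=occurs → all inputs occur → occurs.
Utility feed inoperative [OR]: South static switch is down=occurs, South fuel pump faulted=occurs → at least one input occurs → occurs.
Bus A down [AND]: Distribution tier unavailable=occurs, #1 utility transformer degraded=not, Utility feed inoperative=occurs → not all inputs occur → does not occur.
Bus B down [AND]: Rectifier failed=occurs, Bus A down=not → not all inputs occur → does not occur.
UPS chain down [OR]: Forward automatic transfer switch is inoperative=occurs, Outboard UPS module fails=occurs → at least one input occurs → occurs.
Generator path down [AND]: North breaker is down=occurs, A rectifier 2 fails=occurs → all inputs occur → occurs.
Distribution tier 2 down [OR]: UPS chain down=occurs, Diesel generator fails=occurs, Generator path down=occurs → at least one input occurs → occurs.
Utility feed 2 unavailable [AND]: #1 battery string 2 is out=occurs, #3 PDU 2 malfunctions=occurs, Utility transformer 2 trips=occurs → all inputs occur → occurs.
Bus A 2 inoperative [AND]: Distribution tier 2 down=occurs, Utility feed 2 unavailable=occurs, Aft static switch 2 failed=occurs → all inputs occur → occurs.
Data center power outage [OR]: Bus B down=not, Bus A 2 inoperative=occurs, B fuel pump 2 failed=not → at least one input occurs → occurs.

Yes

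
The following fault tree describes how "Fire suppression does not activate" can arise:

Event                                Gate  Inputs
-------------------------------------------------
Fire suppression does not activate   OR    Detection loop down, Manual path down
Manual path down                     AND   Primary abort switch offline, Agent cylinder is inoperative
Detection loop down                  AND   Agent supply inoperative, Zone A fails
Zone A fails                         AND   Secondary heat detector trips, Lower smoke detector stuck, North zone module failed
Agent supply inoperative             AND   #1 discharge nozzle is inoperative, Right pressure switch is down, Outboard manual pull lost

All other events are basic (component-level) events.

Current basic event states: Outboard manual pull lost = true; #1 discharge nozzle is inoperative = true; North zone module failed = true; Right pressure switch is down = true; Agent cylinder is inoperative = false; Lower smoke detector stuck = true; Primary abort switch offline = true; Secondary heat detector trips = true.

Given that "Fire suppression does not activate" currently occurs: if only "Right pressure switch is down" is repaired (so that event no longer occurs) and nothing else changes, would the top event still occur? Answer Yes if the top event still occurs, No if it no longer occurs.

No

Counterfactual: set "Right pressure switch is down" to not occurred.
Agent supply inoperative [AND]: #1 discharge nozzle is inoperative=occurs, Right pressure switch is down=not, Outboard manual pull lost=occurs → not all inputs occur → does not occur.
Zone A fails [AND]: Secondary heat detector trips=occurs, Lower smoke detector stuck=occurs, North zone module failed=occurs → all inputs occur → occurs.
Detection loop down [AND]: Agent supply inoperative=not, Zone A fails=occurs → not all inputs occur → does not occur.
Manual path down [AND]: Primary abort switch offline=occurs, Agent cylinder is inoperative=not → not all inputs occur → does not occur.
Fire suppression does not activate [OR]: Detection loop down=not, Manual path down=not → no input occurs → does not occur.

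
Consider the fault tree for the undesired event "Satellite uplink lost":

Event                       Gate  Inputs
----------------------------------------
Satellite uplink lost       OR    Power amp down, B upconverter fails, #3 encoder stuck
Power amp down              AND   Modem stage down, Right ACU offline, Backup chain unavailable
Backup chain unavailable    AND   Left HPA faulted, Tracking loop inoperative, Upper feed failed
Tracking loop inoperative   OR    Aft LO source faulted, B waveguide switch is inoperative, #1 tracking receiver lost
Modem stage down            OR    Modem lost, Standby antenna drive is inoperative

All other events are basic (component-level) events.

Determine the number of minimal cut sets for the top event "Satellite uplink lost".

Modem stage down [OR]: union of children's cut sets → 2 cut set(s).
Tracking loop inoperative [OR]: union of children's cut sets → 3 cut set(s).
Backup chain unavailable [AND]: one cut set from each child combined → 1 × 3 × 1 = 3 cut set(s).
Power amp down [AND]: one cut set from each child combined → 2 × 1 × 3 = 6 cut set(s).
Satellite uplink lost [OR]: union of children's cut sets → 8 cut set(s).
Minimal cut sets: {Aft LO source faulted, Left HPA faulted, Modem lost, Right ACU offline, Upper feed failed}; {B waveguide switch is inoperative, Left HPA faulted, Modem lost, Right ACU offline, Upper feed failed}; {#1 tracking receiver lost, Left HPA faulted, Modem lost, Right ACU offline, Upper feed failed}; {Aft LO source faulted, Left HPA faulted, Right ACU offline, Standby antenna drive is inoperative, Upper feed failed}; {B waveguide switch is inoperative, Left HPA faulted, Right ACU offline, Standby antenna drive is inoperative, Upper feed failed}; {#1 tracking receiver lost, Left HPA faulted, Right ACU offline, Standby antenna drive is inoperative, Upper feed failed}; {B upconverter fails}; {#3 encoder stuck}.

8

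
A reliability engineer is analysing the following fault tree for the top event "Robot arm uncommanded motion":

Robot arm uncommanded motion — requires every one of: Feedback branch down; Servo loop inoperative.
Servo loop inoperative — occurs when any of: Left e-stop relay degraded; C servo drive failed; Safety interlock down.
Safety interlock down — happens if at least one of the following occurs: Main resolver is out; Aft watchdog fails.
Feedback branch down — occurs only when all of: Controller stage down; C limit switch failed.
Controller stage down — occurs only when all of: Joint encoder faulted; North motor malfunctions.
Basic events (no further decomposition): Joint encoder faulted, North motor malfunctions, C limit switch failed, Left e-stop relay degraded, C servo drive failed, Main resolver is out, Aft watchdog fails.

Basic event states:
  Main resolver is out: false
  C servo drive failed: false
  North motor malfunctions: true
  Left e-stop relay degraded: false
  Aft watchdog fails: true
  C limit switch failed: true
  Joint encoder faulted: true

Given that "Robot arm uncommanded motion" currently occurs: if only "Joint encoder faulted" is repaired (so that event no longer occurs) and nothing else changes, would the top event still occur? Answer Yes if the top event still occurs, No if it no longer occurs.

No

Counterfactual: set "Joint encoder faulted" to not occurred.
Controller stage down [AND]: Joint encoder faulted=not, North motor malfunctions=occurs → not all inputs occur → does not occur.
Feedback branch down [AND]: Controller stage down=not, C limit switch failed=occurs → not all inputs occur → does not occur.
Safety interlock down [OR]: Main resolver is out=not, Aft watchdog fails=occurs → at least one input occurs → occurs.
Servo loop inoperative [OR]: Left e-stop relay degraded=not, C servo drive failed=not, Safety interlock down=occurs → at least one input occurs → occurs.
Robot arm uncommanded motion [AND]: Feedback branch down=not, Servo loop inoperative=occurs → not all inputs occur → does not occur.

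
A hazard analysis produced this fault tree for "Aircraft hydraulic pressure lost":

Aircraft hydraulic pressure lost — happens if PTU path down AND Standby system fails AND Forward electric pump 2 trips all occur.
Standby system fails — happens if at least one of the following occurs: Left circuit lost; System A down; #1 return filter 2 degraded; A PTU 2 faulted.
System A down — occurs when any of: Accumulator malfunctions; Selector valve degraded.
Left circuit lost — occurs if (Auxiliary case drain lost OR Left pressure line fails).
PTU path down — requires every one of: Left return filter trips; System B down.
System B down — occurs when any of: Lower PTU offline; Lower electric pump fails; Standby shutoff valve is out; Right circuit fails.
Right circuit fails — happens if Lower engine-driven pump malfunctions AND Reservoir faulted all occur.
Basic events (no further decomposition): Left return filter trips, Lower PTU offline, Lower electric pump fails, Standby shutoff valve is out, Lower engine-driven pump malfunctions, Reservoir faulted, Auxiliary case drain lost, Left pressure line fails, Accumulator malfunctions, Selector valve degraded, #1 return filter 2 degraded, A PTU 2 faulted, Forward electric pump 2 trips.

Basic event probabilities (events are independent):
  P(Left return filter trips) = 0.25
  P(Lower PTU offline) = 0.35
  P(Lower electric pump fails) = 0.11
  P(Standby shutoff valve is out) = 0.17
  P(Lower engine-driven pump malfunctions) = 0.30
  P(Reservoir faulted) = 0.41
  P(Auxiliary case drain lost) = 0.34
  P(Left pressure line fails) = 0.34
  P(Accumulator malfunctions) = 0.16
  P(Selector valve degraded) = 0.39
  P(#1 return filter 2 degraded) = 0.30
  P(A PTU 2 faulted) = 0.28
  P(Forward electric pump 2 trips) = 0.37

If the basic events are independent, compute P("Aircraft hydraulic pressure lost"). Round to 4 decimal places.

0.0475

P(Right circuit fails) [AND] = 0.30 × 0.41 = 0.123000
P(System B down) [OR] = 1 − (1−0.35) × (1−0.11) × (1−0.17) × (1−0.123000) = 0.578904
P(PTU path down) [AND] = 0.25 × 0.578904 = 0.144726
P(Left circuit lost) [OR] = 1 − (1−0.34) × (1−0.34) = 0.564400
P(System A down) [OR] = 1 − (1−0.16) × (1−0.39) = 0.487600
P(Standby system fails) [OR] = 1 − (1−0.564400) × (1−0.487600) × (1−0.30) × (1−0.28) = 0.887506
P(Aircraft hydraulic pressure lost) [AND] = 0.144726 × 0.887506 × 0.37 = 0.047525
Rounded to 4 decimal places: P(Aircraft hydraulic pressure lost) ≈ 0.0475.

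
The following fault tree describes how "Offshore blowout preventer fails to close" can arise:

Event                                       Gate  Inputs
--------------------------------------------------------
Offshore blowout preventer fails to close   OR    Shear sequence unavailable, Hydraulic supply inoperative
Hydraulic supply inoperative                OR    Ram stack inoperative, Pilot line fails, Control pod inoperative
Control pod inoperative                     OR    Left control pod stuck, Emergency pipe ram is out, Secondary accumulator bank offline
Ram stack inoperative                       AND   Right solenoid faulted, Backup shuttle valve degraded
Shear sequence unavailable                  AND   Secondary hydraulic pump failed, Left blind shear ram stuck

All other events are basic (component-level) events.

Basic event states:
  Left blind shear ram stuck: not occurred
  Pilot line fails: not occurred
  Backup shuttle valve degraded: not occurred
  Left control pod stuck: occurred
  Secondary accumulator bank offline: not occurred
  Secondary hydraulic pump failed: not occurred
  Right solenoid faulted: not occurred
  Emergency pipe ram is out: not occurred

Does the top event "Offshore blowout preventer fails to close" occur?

Shear sequence unavailable [AND]: Secondary hydraulic pump failed=not, Left blind shear ram stuck=not → not all inputs occur → does not occur.
Ram stack inoperative [AND]: Right solenoid faulted=not, Backup shuttle valve degraded=not → not all inputs occur → does not occur.
Control pod inoperative [OR]: Left control pod stuck=occurs, Emergency pipe ram is out=not, Secondary accumulator bank offline=not → at least one input occurs → occurs.
Hydraulic supply inoperative [OR]: Ram stack inoperative=not, Pilot line fails=not, Control pod inoperative=occurs → at least one input occurs → occurs.
Offshore blowout preventer fails to close [OR]: Shear sequence unavailable=not, Hydraulic supply inoperative=occurs → at least one input occurs → occurs.

Yes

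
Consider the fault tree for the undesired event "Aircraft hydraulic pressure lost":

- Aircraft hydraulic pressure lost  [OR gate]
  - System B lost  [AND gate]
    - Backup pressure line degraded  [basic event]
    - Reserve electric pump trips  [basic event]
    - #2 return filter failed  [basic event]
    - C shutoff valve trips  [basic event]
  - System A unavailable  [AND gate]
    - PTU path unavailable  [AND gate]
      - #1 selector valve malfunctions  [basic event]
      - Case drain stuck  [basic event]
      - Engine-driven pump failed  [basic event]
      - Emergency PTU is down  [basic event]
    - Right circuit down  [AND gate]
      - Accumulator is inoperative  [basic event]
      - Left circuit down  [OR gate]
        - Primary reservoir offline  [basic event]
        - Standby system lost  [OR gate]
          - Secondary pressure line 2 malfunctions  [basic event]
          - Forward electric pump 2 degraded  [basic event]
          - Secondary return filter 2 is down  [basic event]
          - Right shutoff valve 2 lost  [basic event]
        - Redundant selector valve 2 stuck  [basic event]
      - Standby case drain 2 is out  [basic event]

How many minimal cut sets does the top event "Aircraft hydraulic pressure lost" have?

7

System B lost [AND]: one cut set from each child combined → 1 × 1 × 1 × 1 = 1 cut set(s).
PTU path unavailable [AND]: one cut set from each child combined → 1 × 1 × 1 × 1 = 1 cut set(s).
Standby system lost [OR]: union of children's cut sets → 4 cut set(s).
Left circuit down [OR]: union of children's cut sets → 6 cut set(s).
Right circuit down [AND]: one cut set from each child combined → 1 × 6 × 1 = 6 cut set(s).
System A unavailable [AND]: one cut set from each child combined → 1 × 6 = 6 cut set(s).
Aircraft hydraulic pressure lost [OR]: union of children's cut sets → 7 cut set(s).
Minimal cut sets: {#2 return filter failed, Backup pressure line degraded, C shutoff valve trips, Reserve electric pump trips}; {#1 selector valve malfunctions, Accumulator is inoperative, Case drain stuck, Emergency PTU is down, Engine-driven pump failed, Primary reservoir offline, Standby case drain 2 is out}; {#1 selector valve malfunctions, Accumulator is inoperative, Case drain stuck, Emergency PTU is down, Engine-driven pump failed, Secondary pressure line 2 malfunctions, Standby case drain 2 is out}; {#1 selector valve malfunctions, Accumulator is inoperative, Case drain stuck, Emergency PTU is down, Engine-driven pump failed, Forward electric pump 2 degraded, Standby case drain 2 is out}; {#1 selector valve malfunctions, Accumulator is inoperative, Case drain stuck, Emergency PTU is down, Engine-driven pump failed, Secondary return filter 2 is down, Standby case drain 2 is out}; {#1 selector valve malfunctions, Accumulator is inoperative, Case drain stuck, Emergency PTU is down, Engine-driven pump failed, Right shutoff valve 2 lost, Standby case drain 2 is out}; {#1 selector valve malfunctions, Accumulator is inoperative, Case drain stuck, Emergency PTU is down, Engine-driven pump failed, Redundant selector valve 2 stuck, Standby case drain 2 is out}.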